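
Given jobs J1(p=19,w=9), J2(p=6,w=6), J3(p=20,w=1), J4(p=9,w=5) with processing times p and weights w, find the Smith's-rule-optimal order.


WSPT (Smith's rule): sort by p/w ascending
  J2: p/w = 6/6 = 1.000
  J4: p/w = 9/5 = 1.800
  J1: p/w = 19/9 = 2.111
  J3: p/w = 20/1 = 20.000
Order: J2 → J4 → J1 → J3


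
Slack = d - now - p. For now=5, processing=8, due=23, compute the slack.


Slack = due - current_time - processing
= 23 - 5 - 8
= 10


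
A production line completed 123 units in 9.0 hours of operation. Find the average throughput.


Throughput = units / time
= 123 / 9.0
= 13.7 units/hour


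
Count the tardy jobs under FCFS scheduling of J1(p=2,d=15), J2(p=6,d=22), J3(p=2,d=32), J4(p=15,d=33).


Completion vs due date:
  J1: C=2, d=15 → on time
  J2: C=8, d=22 → on time
  J3: C=10, d=32 → on time
  J4: C=25, d=33 → on time
Tardy jobs: none
Count = 0


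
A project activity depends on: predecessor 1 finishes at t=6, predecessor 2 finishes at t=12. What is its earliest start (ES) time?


ES = max of all predecessor completion times
Predecessors: [6, 12]
ES = max(6, 12)
= 12


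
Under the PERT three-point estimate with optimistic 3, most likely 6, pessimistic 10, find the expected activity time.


te = (o + 4m + p) / 6
= (3 + 4×6 + 10) / 6
= (3 + 24 + 10) / 6
= 37 / 6
= 6.17


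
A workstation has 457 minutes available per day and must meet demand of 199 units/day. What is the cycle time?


Cycle time = available time / demand
= 457 / 199
= 2.30 min/unit


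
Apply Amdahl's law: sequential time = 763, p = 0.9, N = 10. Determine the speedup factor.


Amdahl's law: T_p = T × ((1-p) + p/N)
= 763 × ((1-0.9) + 0.9/10)
= 763 × (0.10 + 0.0900)
= 763 × 0.1900
= 144.97
Speedup = 763/144.97
= 5.26×


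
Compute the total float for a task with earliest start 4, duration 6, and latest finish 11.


EF = ES + duration = 4 + 6 = 10
LS = LF - duration = 11 - 6 = 5
Total Float = LF - EF = 11 - 10
(or LS - ES = 5 - 4)
= 1


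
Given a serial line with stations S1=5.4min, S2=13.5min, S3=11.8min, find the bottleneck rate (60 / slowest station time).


Bottleneck = longest station time
Station times: [5.4, 13.5, 11.8]
Max = 13.5 min
Rate = 60 / 13.5
= 4.44 units/hour (bottleneck: 13.5min)


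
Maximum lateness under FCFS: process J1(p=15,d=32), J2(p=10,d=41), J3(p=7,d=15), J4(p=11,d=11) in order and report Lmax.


Lateness per job (L = C - d):
  J1: C=15, d=32, L=-17
  J2: C=25, d=41, L=-16
  J3: C=32, d=15, L=17
  J4: C=43, d=11, L=32
Lmax = max(-17, -16, 17, 32)
= 32


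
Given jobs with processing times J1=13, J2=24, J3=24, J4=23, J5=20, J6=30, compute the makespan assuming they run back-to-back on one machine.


Sequential makespan: sum all processing times
= 13 + 24 + 24 + 23 + 20 + 30
= 134 time units


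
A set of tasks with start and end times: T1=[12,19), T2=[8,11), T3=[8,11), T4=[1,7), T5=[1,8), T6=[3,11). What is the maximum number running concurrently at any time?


Check each time point for overlaps:
  t=3: 3 tasks active (T4, T5, T6)
Max concurrent = 3


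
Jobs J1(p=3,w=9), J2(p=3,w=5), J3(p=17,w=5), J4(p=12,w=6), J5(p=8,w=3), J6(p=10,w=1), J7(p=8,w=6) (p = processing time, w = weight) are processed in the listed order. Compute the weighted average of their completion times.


Completion times:
  J1: C=3, w×C=9×3=27
  J2: C=6, w×C=5×6=30
  J3: C=23, w×C=5×23=115
  J4: C=35, w×C=6×35=210
  J5: C=43, w×C=3×43=129
  J6: C=53, w×C=1×53=53
  J7: C=61, w×C=6×61=366
Sum w×C = 930
Sum w = 35
Weighted avg = 930/35
= 26.57


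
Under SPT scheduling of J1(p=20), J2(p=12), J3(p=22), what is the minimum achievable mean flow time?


SPT order: J2 → J1 → J3
Completion times:
  J2: C=12
  J1: C=32
  J3: C=54
Sum = 98, n = 3
Mean flow = 98/3
= 32.67


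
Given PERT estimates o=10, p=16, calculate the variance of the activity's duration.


σ² = ((p - o) / 6)² = (p - o)² / 36
= (16 - 10)² / 36
= 6² / 36
= 36 / 36
= 1.0000


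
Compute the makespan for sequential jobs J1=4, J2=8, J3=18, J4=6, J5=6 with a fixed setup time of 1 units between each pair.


Makespan = Σ processing + (n-1) × setup
= (4 + 8 + 18 + 6 + 6) + (5-1)×1
= 42 + 4
= 46 time units


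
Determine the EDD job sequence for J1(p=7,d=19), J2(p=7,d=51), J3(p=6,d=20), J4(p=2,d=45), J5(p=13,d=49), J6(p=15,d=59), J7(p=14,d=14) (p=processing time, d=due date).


EDD: sort by earliest due date
  J7: d=14, p=14
  J1: d=19, p=7
  J3: d=20, p=6
  J4: d=45, p=2
  J5: d=49, p=13
  J2: d=51, p=7
  J6: d=59, p=15
Order: J7 → J1 → J3 → J4 → J5 → J2 → J6


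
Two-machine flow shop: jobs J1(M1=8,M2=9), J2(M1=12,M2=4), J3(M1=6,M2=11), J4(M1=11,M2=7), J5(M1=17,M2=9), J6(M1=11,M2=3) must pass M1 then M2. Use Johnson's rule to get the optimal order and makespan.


Johnson's rule:
Group 1 (M1≤M2, sort by M1): ['J3', 'J1']
Group 2 (M1>M2, sort desc M2): ['J5', 'J4', 'J2', 'J6']
Sequence: J3 → J1 → J5 → J4 → J2 → J6
Makespan calculation:
  J3: M1 done=6, M2 done=17
  J1: M1 done=14, M2 done=26
  J5: M1 done=31, M2 done=40
  J4: M1 done=42, M2 done=49
  J2: M1 done=54, M2 done=58
  J6: M1 done=65, M2 done=68
= Sequence: J3 → J1 → J5 → J4 → J2 → J6, Makespan: 68


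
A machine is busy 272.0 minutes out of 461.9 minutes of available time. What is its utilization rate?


Utilization = busy / total × 100
= 272.0 / 461.9 × 100
= 58.9%


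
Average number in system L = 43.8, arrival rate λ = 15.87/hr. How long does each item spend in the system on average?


Little's law: L = λW → W = L / λ
= 43.8 / 15.87
= 2.76 hours


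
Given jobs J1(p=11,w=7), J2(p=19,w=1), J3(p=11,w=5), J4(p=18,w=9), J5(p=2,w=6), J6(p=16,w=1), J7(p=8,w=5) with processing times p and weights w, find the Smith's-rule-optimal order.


WSPT (Smith's rule): sort by p/w ascending
  J5: p/w = 2/6 = 0.333
  J1: p/w = 11/7 = 1.571
  J7: p/w = 8/5 = 1.600
  J4: p/w = 18/9 = 2.000
  J3: p/w = 11/5 = 2.200
  J6: p/w = 16/1 = 16.000
  J2: p/w = 19/1 = 19.000
Order: J5 → J1 → J7 → J4 → J3 → J6 → J2


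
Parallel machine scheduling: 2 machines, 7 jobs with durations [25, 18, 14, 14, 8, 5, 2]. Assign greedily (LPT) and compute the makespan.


Jobs (LPT sorted): [25, 18, 14, 14, 8, 5, 2]
Machines: 2
  J=25 → Machine 1 (load: 0+25=25)
  J=18 → Machine 2 (load: 0+18=18)
  J=14 → Machine 2 (load: 18+14=32)
  J=14 → Machine 1 (load: 25+14=39)
  J=8 → Machine 2 (load: 32+8=40)
  J=5 → Machine 1 (load: 39+5=44)
  J=2 → Machine 2 (load: 40+2=42)
Machine loads: [44, 42]
Makespan = max = 44 time units


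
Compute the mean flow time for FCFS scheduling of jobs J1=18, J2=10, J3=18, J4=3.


Completion times:
  J1: completes at 18
  J2: completes at 28
  J3: completes at 46
  J4: completes at 49
Sum = 141
Average = 141/4
= 35.25


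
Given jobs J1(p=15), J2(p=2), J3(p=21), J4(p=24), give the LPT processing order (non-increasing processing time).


LPT: sort by longest processing time first
  J4: p=24
  J3: p=21
  J1: p=15
  J2: p=2
Order: J4 → J3 → J1 → J2


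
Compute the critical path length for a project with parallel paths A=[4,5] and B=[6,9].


Path A: 4 + 5 = 9
Path B: 6 + 9 = 15
Critical path = longest = max(9, 15)
= 15 (Path B)


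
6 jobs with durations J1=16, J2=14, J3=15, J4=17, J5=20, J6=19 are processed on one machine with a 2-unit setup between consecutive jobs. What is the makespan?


Makespan = Σ processing + (n-1) × setup
= (16 + 14 + 15 + 17 + 20 + 19) + (6-1)×2
= 101 + 10
= 111 time units


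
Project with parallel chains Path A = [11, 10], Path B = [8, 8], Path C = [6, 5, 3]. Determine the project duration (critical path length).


Path A: 11 + 10 = 21
Path B: 8 + 8 = 16
Path C: 6 + 5 + 3 = 14
Critical path = longest = max(21, 16, 14)
= 21 (Path A)


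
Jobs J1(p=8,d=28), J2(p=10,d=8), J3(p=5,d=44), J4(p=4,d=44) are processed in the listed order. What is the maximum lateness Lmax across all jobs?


Lateness per job (L = C - d):
  J1: C=8, d=28, L=-20
  J2: C=18, d=8, L=10
  J3: C=23, d=44, L=-21
  J4: C=27, d=44, L=-17
Lmax = max(-20, 10, -21, -17)
= 10


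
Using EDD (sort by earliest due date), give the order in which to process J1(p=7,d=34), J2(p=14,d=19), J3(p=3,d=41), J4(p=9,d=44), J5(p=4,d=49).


EDD: sort by earliest due date
  J2: d=19, p=14
  J1: d=34, p=7
  J3: d=41, p=3
  J4: d=44, p=9
  J5: d=49, p=4
Order: J2 → J1 → J3 → J4 → J5


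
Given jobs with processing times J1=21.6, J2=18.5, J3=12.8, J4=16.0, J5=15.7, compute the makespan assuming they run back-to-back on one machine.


Sequential makespan: sum all processing times
= 21.6 + 18.5 + 12.8 + 16.0 + 15.7
= 84.6 time units


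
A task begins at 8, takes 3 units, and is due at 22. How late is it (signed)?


Completion = 8 + 3 = 11
Lateness = C - d = 11 - 22
= -11


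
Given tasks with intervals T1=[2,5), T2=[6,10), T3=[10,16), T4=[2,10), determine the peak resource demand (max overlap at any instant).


Check each time point for overlaps:
  t=2: 2 tasks active (T1, T4)
Max concurrent = 2


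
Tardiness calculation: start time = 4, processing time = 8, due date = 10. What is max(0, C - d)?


Completion = start + processing = 4 + 8 = 12
Tardiness = max(0, C - d) = max(0, 12 - 10)
= max(0, 2)
= 2


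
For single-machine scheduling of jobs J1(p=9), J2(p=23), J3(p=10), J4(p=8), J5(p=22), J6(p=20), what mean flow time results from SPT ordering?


SPT order: J4 → J1 → J3 → J6 → J5 → J2
Completion times:
  J4: C=8
  J1: C=17
  J3: C=27
  J6: C=47
  J5: C=69
  J2: C=92
Sum = 260, n = 6
Mean flow = 260/6
= 43.33


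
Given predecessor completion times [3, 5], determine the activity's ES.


ES = max of all predecessor completion times
Predecessors: [3, 5]
ES = max(3, 5)
= 5


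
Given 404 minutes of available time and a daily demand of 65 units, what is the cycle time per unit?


Cycle time = available time / demand
= 404 / 65
= 6.22 min/unit


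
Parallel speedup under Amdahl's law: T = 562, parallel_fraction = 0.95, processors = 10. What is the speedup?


Amdahl's law: T_p = T × ((1-p) + p/N)
= 562 × ((1-0.95) + 0.95/10)
= 562 × (0.05 + 0.0950)
= 562 × 0.1450
= 81.49
Speedup = 562/81.49
= 6.90×


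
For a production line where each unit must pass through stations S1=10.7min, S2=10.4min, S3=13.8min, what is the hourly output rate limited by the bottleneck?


Bottleneck = longest station time
Station times: [10.7, 10.4, 13.8]
Max = 13.8 min
Rate = 60 / 13.8
= 4.35 units/hour (bottleneck: 13.8min)


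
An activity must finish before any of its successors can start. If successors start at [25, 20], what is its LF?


LF = min of all successor start times
Successors start at: [25, 20]
LF = min(25, 20)
= 20


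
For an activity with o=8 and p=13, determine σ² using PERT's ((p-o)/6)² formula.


σ² = ((p - o) / 6)² = (p - o)² / 36
= (13 - 8)² / 36
= 5² / 36
= 25 / 36
= 0.6944


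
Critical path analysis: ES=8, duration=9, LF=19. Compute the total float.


EF = ES + duration = 8 + 9 = 17
LS = LF - duration = 19 - 9 = 10
Total Float = LF - EF = 19 - 17
(or LS - ES = 10 - 8)
= 2


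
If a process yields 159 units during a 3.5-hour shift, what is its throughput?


Throughput = units / time
= 159 / 3.5
= 45.4 units/hour


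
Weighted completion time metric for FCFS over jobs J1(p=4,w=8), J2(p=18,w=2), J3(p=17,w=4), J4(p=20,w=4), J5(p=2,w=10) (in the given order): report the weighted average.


Completion times:
  J1: C=4, w×C=8×4=32
  J2: C=22, w×C=2×22=44
  J3: C=39, w×C=4×39=156
  J4: C=59, w×C=4×59=236
  J5: C=61, w×C=10×61=610
Sum w×C = 1078
Sum w = 28
Weighted avg = 1078/28
= 38.50


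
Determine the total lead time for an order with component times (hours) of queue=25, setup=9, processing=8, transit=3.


Lead time = queue + setup + processing + transit
= 25 + 9 + 8 + 3
= 45 hours


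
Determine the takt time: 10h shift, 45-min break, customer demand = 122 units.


Available = 10×60 - 45 = 555 min
Takt time = 555 / 122
= 4.55 min/unit


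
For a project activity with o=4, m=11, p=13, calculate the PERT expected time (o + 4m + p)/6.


te = (o + 4m + p) / 6
= (4 + 4×11 + 13) / 6
= (4 + 44 + 13) / 6
= 61 / 6
= 10.17


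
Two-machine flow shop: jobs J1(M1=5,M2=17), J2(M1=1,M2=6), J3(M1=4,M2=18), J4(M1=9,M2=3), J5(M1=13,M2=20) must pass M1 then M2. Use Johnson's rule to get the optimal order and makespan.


Johnson's rule:
Group 1 (M1≤M2, sort by M1): ['J2', 'J3', 'J1', 'J5']
Group 2 (M1>M2, sort desc M2): ['J4']
Sequence: J2 → J3 → J1 → J5 → J4
Makespan calculation:
  J2: M1 done=1, M2 done=7
  J3: M1 done=5, M2 done=25
  J1: M1 done=10, M2 done=42
  J5: M1 done=23, M2 done=62
  J4: M1 done=32, M2 done=65
= Sequence: J2 → J3 → J1 → J5 → J4, Makespan: 65


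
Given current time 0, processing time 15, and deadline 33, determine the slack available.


Slack = due - current_time - processing
= 33 - 0 - 15
= 18


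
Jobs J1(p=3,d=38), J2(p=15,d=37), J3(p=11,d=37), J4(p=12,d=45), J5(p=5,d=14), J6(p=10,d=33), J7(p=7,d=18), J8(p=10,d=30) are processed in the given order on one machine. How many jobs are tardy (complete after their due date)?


Completion vs due date:
  J1: C=3, d=38 → on time
  J2: C=18, d=37 → on time
  J3: C=29, d=37 → on time
  J4: C=41, d=45 → on time
  J5: C=46, d=14 → TARDY
  J6: C=56, d=33 → TARDY
  J7: C=63, d=18 → TARDY
  J8: C=73, d=30 → TARDY
Tardy jobs: J5, J6, J7, J8
Count = 4


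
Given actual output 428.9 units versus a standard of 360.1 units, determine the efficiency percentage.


Efficiency = (actual / standard) × 100
= (428.9 / 360.1) × 100
= 119.1%


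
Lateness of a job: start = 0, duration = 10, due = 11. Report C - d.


Completion = 0 + 10 = 10
Lateness = C - d = 10 - 11
= -1


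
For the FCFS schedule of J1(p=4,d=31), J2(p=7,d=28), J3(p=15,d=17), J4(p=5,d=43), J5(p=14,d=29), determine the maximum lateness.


Lateness per job (L = C - d):
  J1: C=4, d=31, L=-27
  J2: C=11, d=28, L=-17
  J3: C=26, d=17, L=9
  J4: C=31, d=43, L=-12
  J5: C=45, d=29, L=16
Lmax = max(-27, -17, 9, -12, 16)
= 16


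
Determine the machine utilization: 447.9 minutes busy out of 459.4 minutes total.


Utilization = busy / total × 100
= 447.9 / 459.4 × 100
= 97.5%


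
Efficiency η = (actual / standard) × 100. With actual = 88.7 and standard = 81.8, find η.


Efficiency = (actual / standard) × 100
= (88.7 / 81.8) × 100
= 108.4%


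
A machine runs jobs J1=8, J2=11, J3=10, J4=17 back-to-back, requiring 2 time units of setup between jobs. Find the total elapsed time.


Makespan = Σ processing + (n-1) × setup
= (8 + 11 + 10 + 17) + (4-1)×2
= 46 + 6
= 52 time units


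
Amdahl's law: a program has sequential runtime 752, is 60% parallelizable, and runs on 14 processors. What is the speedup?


Amdahl's law: T_p = T × ((1-p) + p/N)
= 752 × ((1-0.6) + 0.6/14)
= 752 × (0.40 + 0.0429)
= 752 × 0.4429
= 333.03
Speedup = 752/333.03
= 2.26×


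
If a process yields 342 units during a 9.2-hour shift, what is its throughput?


Throughput = units / time
= 342 / 9.2
= 37.2 units/hour


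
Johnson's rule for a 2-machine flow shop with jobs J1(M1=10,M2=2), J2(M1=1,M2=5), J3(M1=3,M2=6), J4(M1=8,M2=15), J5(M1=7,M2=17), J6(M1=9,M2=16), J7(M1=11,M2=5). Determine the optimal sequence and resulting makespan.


Johnson's rule:
Group 1 (M1≤M2, sort by M1): ['J2', 'J3', 'J5', 'J4', 'J6']
Group 2 (M1>M2, sort desc M2): ['J7', 'J1']
Sequence: J2 → J3 → J5 → J4 → J6 → J7 → J1
Makespan calculation:
  J2: M1 done=1, M2 done=6
  J3: M1 done=4, M2 done=12
  J5: M1 done=11, M2 done=29
  J4: M1 done=19, M2 done=44
  J6: M1 done=28, M2 done=60
  J7: M1 done=39, M2 done=65
  J1: M1 done=49, M2 done=67
= Sequence: J2 → J3 → J5 → J4 → J6 → J7 → J1, Makespan: 67


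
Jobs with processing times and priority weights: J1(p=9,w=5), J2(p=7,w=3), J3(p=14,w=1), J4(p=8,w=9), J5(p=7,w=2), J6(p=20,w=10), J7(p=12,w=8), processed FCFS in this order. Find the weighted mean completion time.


Completion times:
  J1: C=9, w×C=5×9=45
  J2: C=16, w×C=3×16=48
  J3: C=30, w×C=1×30=30
  J4: C=38, w×C=9×38=342
  J5: C=45, w×C=2×45=90
  J6: C=65, w×C=10×65=650
  J7: C=77, w×C=8×77=616
Sum w×C = 1821
Sum w = 38
Weighted avg = 1821/38
= 47.92


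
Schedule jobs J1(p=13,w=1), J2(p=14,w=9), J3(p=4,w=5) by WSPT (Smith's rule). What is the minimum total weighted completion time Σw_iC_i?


WSPT order (by p/w): J3 → J2 → J1
  J3: C=4, w·C=5×4=20
  J2: C=18, w·C=9×18=162
  J1: C=31, w·C=1×31=31
Σ w·C = 213
= 213


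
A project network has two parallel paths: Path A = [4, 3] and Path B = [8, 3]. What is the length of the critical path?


Path A: 4 + 3 = 7
Path B: 8 + 3 = 11
Critical path = longest = max(7, 11)
= 11 (Path B)


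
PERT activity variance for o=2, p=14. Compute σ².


σ² = ((p - o) / 6)² = (p - o)² / 36
= (14 - 2)² / 36
= 12² / 36
= 144 / 36
= 4.0000


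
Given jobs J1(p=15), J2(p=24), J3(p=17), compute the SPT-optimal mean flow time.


SPT order: J1 → J3 → J2
Completion times:
  J1: C=15
  J3: C=32
  J2: C=56
Sum = 103, n = 3
Mean flow = 103/3
= 34.33


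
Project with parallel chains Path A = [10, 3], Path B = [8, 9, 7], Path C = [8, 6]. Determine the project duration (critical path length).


Path A: 10 + 3 = 13
Path B: 8 + 9 + 7 = 24
Path C: 8 + 6 = 14
Critical path = longest = max(13, 24, 14)
= 24 (Path B)


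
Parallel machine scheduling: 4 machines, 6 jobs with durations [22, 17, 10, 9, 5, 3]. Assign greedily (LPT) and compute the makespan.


Jobs (LPT sorted): [22, 17, 10, 9, 5, 3]
Machines: 4
  J=22 → Machine 1 (load: 0+22=22)
  J=17 → Machine 2 (load: 0+17=17)
  J=10 → Machine 3 (load: 0+10=10)
  J=9 → Machine 4 (load: 0+9=9)
  J=5 → Machine 4 (load: 9+5=14)
  J=3 → Machine 3 (load: 10+3=13)
Machine loads: [22, 17, 13, 14]
Makespan = max = 22 time units


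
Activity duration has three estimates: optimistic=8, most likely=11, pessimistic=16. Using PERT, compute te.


te = (o + 4m + p) / 6
= (8 + 4×11 + 16) / 6
= (8 + 44 + 16) / 6
= 68 / 6
= 11.33


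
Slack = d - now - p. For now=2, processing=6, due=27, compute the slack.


Slack = due - current_time - processing
= 27 - 2 - 6
= 19


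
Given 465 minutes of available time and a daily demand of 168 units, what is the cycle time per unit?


Cycle time = available time / demand
= 465 / 168
= 2.77 min/unit


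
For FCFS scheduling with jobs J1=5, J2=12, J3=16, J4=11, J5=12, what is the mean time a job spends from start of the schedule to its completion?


Completion times:
  J1: completes at 5
  J2: completes at 17
  J3: completes at 33
  J4: completes at 44
  J5: completes at 56
Sum = 155
Average = 155/5
= 31.00


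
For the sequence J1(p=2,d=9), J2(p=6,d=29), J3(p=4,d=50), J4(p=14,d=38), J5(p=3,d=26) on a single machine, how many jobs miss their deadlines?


Completion vs due date:
  J1: C=2, d=9 → on time
  J2: C=8, d=29 → on time
  J3: C=12, d=50 → on time
  J4: C=26, d=38 → on time
  J5: C=29, d=26 → TARDY
Tardy jobs: J5
Count = 1


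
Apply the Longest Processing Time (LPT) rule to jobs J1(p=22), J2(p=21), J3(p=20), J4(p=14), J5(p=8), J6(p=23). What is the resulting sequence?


LPT: sort by longest processing time first
  J6: p=23
  J1: p=22
  J2: p=21
  J3: p=20
  J4: p=14
  J5: p=8
Order: J6 → J1 → J2 → J3 → J4 → J5


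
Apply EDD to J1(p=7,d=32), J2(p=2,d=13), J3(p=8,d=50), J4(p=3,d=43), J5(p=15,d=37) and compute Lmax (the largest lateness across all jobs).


EDD order: J2 → J1 → J5 → J4 → J3
Completion and lateness:
  J2: C=2, d=13, L=2-13=-11
  J1: C=9, d=32, L=9-32=-23
  J5: C=24, d=37, L=24-37=-13
  J4: C=27, d=43, L=27-43=-16
  J3: C=35, d=50, L=35-50=-15
Lmax = max(-11, -23, -13, -16, -15)
= -11


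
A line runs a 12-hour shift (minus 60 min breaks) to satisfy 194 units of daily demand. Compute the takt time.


Available = 12×60 - 60 = 660 min
Takt time = 660 / 194
= 3.40 min/unit


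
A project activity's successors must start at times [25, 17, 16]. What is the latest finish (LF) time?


LF = min of all successor start times
Successors start at: [25, 17, 16]
LF = min(25, 17, 16)
= 16


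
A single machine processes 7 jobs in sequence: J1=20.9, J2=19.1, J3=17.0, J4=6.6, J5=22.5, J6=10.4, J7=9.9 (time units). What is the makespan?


Sequential makespan: sum all processing times
= 20.9 + 19.1 + 17.0 + 6.6 + 22.5 + 10.4 + 9.9
= 106.4 time units


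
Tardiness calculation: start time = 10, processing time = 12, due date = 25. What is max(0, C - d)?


Completion = start + processing = 10 + 12 = 22
Tardiness = max(0, C - d) = max(0, 22 - 25)
= max(0, -3)
= 0


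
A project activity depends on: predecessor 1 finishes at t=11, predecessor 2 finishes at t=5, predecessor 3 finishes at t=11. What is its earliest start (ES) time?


ES = max of all predecessor completion times
Predecessors: [11, 5, 11]
ES = max(11, 5, 11)
= 11


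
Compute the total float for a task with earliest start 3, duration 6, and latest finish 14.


EF = ES + duration = 3 + 6 = 9
LS = LF - duration = 14 - 6 = 8
Total Float = LF - EF = 14 - 9
(or LS - ES = 8 - 3)
= 5


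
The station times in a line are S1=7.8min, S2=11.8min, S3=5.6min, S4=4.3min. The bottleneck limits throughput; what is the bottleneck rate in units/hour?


Bottleneck = longest station time
Station times: [7.8, 11.8, 5.6, 4.3]
Max = 11.8 min
Rate = 60 / 11.8
= 5.08 units/hour (bottleneck: 11.8min)


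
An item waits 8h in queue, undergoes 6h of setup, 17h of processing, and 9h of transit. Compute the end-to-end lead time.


Lead time = queue + setup + processing + transit
= 8 + 6 + 17 + 9
= 40 hours


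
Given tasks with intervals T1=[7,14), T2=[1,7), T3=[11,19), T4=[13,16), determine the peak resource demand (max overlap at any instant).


Check each time point for overlaps:
  t=13: 3 tasks active (T1, T3, T4)
Max concurrent = 3


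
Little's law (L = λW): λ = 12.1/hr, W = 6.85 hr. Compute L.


Little's law: L = λ × W
= 12.1 × 6.85
= 82.88


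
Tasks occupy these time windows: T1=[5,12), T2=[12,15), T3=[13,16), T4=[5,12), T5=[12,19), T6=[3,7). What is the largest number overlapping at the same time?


Check each time point for overlaps:
  t=5: 3 tasks active (T1, T4, T6)
Max concurrent = 3


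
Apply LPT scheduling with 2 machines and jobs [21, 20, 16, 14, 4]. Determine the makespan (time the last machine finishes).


Jobs (LPT sorted): [21, 20, 16, 14, 4]
Machines: 2
  J=21 → Machine 1 (load: 0+21=21)
  J=20 → Machine 2 (load: 0+20=20)
  J=16 → Machine 2 (load: 20+16=36)
  J=14 → Machine 1 (load: 21+14=35)
  J=4 → Machine 1 (load: 35+4=39)
Machine loads: [39, 36]
Makespan = max = 39 time units


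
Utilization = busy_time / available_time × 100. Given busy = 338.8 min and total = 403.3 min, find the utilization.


Utilization = busy / total × 100
= 338.8 / 403.3 × 100
= 84.0%


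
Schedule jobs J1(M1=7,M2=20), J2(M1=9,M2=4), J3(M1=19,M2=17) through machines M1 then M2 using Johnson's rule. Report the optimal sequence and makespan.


Johnson's rule:
Group 1 (M1≤M2, sort by M1): ['J1']
Group 2 (M1>M2, sort desc M2): ['J3', 'J2']
Sequence: J1 → J3 → J2
Makespan calculation:
  J1: M1 done=7, M2 done=27
  J3: M1 done=26, M2 done=44
  J2: M1 done=35, M2 done=48
= Sequence: J1 → J3 → J2, Makespan: 48


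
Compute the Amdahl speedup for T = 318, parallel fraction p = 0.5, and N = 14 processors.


Amdahl's law: T_p = T × ((1-p) + p/N)
= 318 × ((1-0.5) + 0.5/14)
= 318 × (0.50 + 0.0357)
= 318 × 0.5357
= 170.36
Speedup = 318/170.36
= 1.87×


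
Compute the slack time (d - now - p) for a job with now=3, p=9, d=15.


Slack = due - current_time - processing
= 15 - 3 - 9
= 3


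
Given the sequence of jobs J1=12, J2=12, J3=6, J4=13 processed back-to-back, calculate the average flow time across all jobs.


Completion times:
  J1: completes at 12
  J2: completes at 24
  J3: completes at 30
  J4: completes at 43
Sum = 109
Average = 109/4
= 27.25


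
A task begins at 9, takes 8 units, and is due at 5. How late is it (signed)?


Completion = 9 + 8 = 17
Lateness = C - d = 17 - 5
= 12


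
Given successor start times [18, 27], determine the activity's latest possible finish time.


LF = min of all successor start times
Successors start at: [18, 27]
LF = min(18, 27)
= 18


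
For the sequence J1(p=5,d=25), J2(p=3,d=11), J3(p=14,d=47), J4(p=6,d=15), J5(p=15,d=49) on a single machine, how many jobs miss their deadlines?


Completion vs due date:
  J1: C=5, d=25 → on time
  J2: C=8, d=11 → on time
  J3: C=22, d=47 → on time
  J4: C=28, d=15 → TARDY
  J5: C=43, d=49 → on time
Tardy jobs: J4
Count = 1


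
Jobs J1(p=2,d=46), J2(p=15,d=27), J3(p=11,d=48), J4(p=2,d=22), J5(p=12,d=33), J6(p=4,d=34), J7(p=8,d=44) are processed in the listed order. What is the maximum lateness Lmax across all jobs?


Lateness per job (L = C - d):
  J1: C=2, d=46, L=-44
  J2: C=17, d=27, L=-10
  J3: C=28, d=48, L=-20
  J4: C=30, d=22, L=8
  J5: C=42, d=33, L=9
  J6: C=46, d=34, L=12
  J7: C=54, d=44, L=10
Lmax = max(-44, -10, -20, 8, 9, 12, 10)
= 12


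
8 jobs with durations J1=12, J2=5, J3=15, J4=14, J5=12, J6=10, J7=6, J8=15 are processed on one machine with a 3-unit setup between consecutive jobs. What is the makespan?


Makespan = Σ processing + (n-1) × setup
= (12 + 5 + 15 + 14 + 12 + 10 + 6 + 15) + (8-1)×3
= 89 + 21
= 110 time units


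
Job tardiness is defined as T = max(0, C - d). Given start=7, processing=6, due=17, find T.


Completion = start + processing = 7 + 6 = 13
Tardiness = max(0, C - d) = max(0, 13 - 17)
= max(0, -4)
= 0


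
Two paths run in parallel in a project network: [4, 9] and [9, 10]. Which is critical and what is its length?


Path A: 4 + 9 = 13
Path B: 9 + 10 = 19
Critical path = longest = max(13, 19)
= 19 (Path B)


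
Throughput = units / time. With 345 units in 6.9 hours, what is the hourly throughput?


Throughput = units / time
= 345 / 6.9
= 50.0 units/hour


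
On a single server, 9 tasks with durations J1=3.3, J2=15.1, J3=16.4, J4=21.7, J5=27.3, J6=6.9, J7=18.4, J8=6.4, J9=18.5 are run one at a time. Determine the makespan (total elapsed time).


Sequential makespan: sum all processing times
= 3.3 + 15.1 + 16.4 + 21.7 + 27.3 + 6.9 + 18.4 + 6.4 + 18.5
= 134.0 time units


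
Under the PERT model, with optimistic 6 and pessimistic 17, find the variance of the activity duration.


σ² = ((p - o) / 6)² = (p - o)² / 36
= (17 - 6)² / 36
= 11² / 36
= 121 / 36
= 3.3611


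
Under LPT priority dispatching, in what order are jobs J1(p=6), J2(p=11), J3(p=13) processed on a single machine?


LPT: sort by longest processing time first
  J3: p=13
  J2: p=11
  J1: p=6
Order: J3 → J2 → J1


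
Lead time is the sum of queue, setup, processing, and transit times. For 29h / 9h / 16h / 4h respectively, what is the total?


Lead time = queue + setup + processing + transit
= 29 + 9 + 16 + 4
= 58 hours


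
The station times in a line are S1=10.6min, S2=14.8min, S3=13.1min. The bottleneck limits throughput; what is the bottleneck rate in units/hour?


Bottleneck = longest station time
Station times: [10.6, 14.8, 13.1]
Max = 14.8 min
Rate = 60 / 14.8
= 4.05 units/hour (bottleneck: 14.8min)


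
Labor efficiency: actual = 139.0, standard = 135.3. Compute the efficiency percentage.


Efficiency = (actual / standard) × 100
= (139.0 / 135.3) × 100
= 102.7%


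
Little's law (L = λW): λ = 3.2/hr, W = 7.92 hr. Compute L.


Little's law: L = λ × W
= 3.2 × 7.92
= 25.34


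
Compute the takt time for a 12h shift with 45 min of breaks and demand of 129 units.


Available = 12×60 - 45 = 675 min
Takt time = 675 / 129
= 5.23 min/unit


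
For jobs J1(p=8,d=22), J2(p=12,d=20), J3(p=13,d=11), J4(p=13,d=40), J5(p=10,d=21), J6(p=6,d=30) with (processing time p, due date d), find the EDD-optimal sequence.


EDD: sort by earliest due date
  J3: d=11, p=13
  J2: d=20, p=12
  J5: d=21, p=10
  J1: d=22, p=8
  J6: d=30, p=6
  J4: d=40, p=13
Order: J3 → J2 → J5 → J1 → J6 → J4


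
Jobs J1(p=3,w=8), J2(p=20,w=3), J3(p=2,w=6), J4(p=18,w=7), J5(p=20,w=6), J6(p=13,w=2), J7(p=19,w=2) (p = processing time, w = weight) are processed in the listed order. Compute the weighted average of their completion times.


Completion times:
  J1: C=3, w×C=8×3=24
  J2: C=23, w×C=3×23=69
  J3: C=25, w×C=6×25=150
  J4: C=43, w×C=7×43=301
  J5: C=63, w×C=6×63=378
  J6: C=76, w×C=2×76=152
  J7: C=95, w×C=2×95=190
Sum w×C = 1264
Sum w = 34
Weighted avg = 1264/34
= 37.18


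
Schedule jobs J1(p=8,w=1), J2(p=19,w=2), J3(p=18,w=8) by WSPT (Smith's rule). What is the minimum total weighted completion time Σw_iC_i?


WSPT order (by p/w): J3 → J1 → J2
  J3: C=18, w·C=8×18=144
  J1: C=26, w·C=1×26=26
  J2: C=45, w·C=2×45=90
Σ w·C = 260
= 260


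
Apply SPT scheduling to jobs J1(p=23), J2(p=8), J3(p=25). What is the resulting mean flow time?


SPT order: J2 → J1 → J3
Completion times:
  J2: C=8
  J1: C=31
  J3: C=56
Sum = 95, n = 3
Mean flow = 95/3
= 31.67


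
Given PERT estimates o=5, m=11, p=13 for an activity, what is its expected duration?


te = (o + 4m + p) / 6
= (5 + 4×11 + 13) / 6
= (5 + 44 + 13) / 6
= 62 / 6
= 10.33


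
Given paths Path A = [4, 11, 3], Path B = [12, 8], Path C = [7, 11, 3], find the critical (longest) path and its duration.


Path A: 4 + 11 + 3 = 18
Path B: 12 + 8 = 20
Path C: 7 + 11 + 3 = 21
Critical path = longest = max(18, 20, 21)
= 21 (Path C)


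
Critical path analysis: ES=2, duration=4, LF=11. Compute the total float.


EF = ES + duration = 2 + 4 = 6
LS = LF - duration = 11 - 4 = 7
Total Float = LF - EF = 11 - 6
(or LS - ES = 7 - 2)
= 5


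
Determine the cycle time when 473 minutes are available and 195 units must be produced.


Cycle time = available time / demand
= 473 / 195
= 2.43 min/unit


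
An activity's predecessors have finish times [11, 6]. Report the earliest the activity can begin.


ES = max of all predecessor completion times
Predecessors: [11, 6]
ES = max(11, 6)
= 11


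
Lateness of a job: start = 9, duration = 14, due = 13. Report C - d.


Completion = 9 + 14 = 23
Lateness = C - d = 23 - 13
= 10


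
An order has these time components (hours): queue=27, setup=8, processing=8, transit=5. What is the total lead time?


Lead time = queue + setup + processing + transit
= 27 + 8 + 8 + 5
= 48 hours


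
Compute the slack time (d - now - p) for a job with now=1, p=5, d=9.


Slack = due - current_time - processing
= 9 - 1 - 5
= 3


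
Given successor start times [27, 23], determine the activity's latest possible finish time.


LF = min of all successor start times
Successors start at: [27, 23]
LF = min(27, 23)
= 23


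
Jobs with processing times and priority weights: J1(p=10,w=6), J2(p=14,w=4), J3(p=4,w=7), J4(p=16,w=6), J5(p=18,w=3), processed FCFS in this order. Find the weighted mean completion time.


Completion times:
  J1: C=10, w×C=6×10=60
  J2: C=24, w×C=4×24=96
  J3: C=28, w×C=7×28=196
  J4: C=44, w×C=6×44=264
  J5: C=62, w×C=3×62=186
Sum w×C = 802
Sum w = 26
Weighted avg = 802/26
= 30.85


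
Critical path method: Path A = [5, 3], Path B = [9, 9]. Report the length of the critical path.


Path A: 5 + 3 = 8
Path B: 9 + 9 = 18
Critical path = longest = max(8, 18)
= 18 (Path B)


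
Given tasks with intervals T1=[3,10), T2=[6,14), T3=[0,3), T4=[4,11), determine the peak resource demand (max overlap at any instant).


Check each time point for overlaps:
  t=6: 3 tasks active (T1, T2, T4)
Max concurrent = 3


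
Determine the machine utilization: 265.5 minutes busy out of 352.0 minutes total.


Utilization = busy / total × 100
= 265.5 / 352.0 × 100
= 75.4%


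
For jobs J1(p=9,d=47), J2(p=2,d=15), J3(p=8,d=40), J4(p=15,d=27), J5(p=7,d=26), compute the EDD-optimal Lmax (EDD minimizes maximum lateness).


EDD order: J2 → J5 → J4 → J3 → J1
Completion and lateness:
  J2: C=2, d=15, L=2-15=-13
  J5: C=9, d=26, L=9-26=-17
  J4: C=24, d=27, L=24-27=-3
  J3: C=32, d=40, L=32-40=-8
  J1: C=41, d=47, L=41-47=-6
Lmax = max(-13, -17, -3, -8, -6)
= -3


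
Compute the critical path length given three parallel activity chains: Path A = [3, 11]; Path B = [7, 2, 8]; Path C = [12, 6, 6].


Path A: 3 + 11 = 14
Path B: 7 + 2 + 8 = 17
Path C: 12 + 6 + 6 = 24
Critical path = longest = max(14, 17, 24)
= 24 (Path C)


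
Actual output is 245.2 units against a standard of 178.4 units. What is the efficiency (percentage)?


Efficiency = (actual / standard) × 100
= (245.2 / 178.4) × 100
= 137.4%


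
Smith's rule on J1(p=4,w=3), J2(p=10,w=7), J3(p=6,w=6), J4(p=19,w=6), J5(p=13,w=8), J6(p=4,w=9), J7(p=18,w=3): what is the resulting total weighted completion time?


WSPT order (by p/w): J6 → J3 → J1 → J2 → J5 → J4 → J7
  J6: C=4, w·C=9×4=36
  J3: C=10, w·C=6×10=60
  J1: C=14, w·C=3×14=42
  J2: C=24, w·C=7×24=168
  J5: C=37, w·C=8×37=296
  J4: C=56, w·C=6×56=336
  J7: C=74, w·C=3×74=222
Σ w·C = 1160
= 1160


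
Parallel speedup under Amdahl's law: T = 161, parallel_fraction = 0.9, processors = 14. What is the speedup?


Amdahl's law: T_p = T × ((1-p) + p/N)
= 161 × ((1-0.9) + 0.9/14)
= 161 × (0.10 + 0.0643)
= 161 × 0.1643
= 26.45
Speedup = 161/26.45
= 6.09×


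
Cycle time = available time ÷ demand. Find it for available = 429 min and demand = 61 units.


Cycle time = available time / demand
= 429 / 61
= 7.03 min/unit


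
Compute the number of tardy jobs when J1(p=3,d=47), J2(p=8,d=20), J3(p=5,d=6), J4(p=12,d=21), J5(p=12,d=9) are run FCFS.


Completion vs due date:
  J1: C=3, d=47 → on time
  J2: C=11, d=20 → on time
  J3: C=16, d=6 → TARDY
  J4: C=28, d=21 → TARDY
  J5: C=40, d=9 → TARDY
Tardy jobs: J3, J4, J5
Count = 3


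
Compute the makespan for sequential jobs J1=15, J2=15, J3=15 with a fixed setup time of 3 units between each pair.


Makespan = Σ processing + (n-1) × setup
= (15 + 15 + 15) + (3-1)×3
= 45 + 6
= 51 time units


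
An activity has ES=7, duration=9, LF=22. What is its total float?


EF = ES + duration = 7 + 9 = 16
LS = LF - duration = 22 - 9 = 13
Total Float = LF - EF = 22 - 16
(or LS - ES = 13 - 7)
= 6


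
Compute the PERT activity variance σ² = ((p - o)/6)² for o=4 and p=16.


σ² = ((p - o) / 6)² = (p - o)² / 36
= (16 - 4)² / 36
= 12² / 36
= 144 / 36
= 4.0000


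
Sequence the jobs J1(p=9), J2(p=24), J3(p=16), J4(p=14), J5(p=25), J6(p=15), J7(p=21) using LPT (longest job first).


LPT: sort by longest processing time first
  J5: p=25
  J2: p=24
  J7: p=21
  J3: p=16
  J6: p=15
  J4: p=14
  J1: p=9
Order: J5 → J2 → J7 → J3 → J6 → J4 → J1


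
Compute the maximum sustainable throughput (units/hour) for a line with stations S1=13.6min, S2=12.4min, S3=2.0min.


Bottleneck = longest station time
Station times: [13.6, 12.4, 2.0]
Max = 13.6 min
Rate = 60 / 13.6
= 4.41 units/hour (bottleneck: 13.6min)


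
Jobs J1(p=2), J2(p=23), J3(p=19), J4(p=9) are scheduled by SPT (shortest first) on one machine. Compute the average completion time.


SPT order: J1 → J4 → J3 → J2
Completion times:
  J1: C=2
  J4: C=11
  J3: C=30
  J2: C=53
Sum = 96, n = 4
Mean flow = 96/4
= 24.00


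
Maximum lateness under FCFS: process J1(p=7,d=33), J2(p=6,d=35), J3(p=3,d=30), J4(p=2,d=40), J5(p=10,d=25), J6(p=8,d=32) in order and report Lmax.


Lateness per job (L = C - d):
  J1: C=7, d=33, L=-26
  J2: C=13, d=35, L=-22
  J3: C=16, d=30, L=-14
  J4: C=18, d=40, L=-22
  J5: C=28, d=25, L=3
  J6: C=36, d=32, L=4
Lmax = max(-26, -22, -14, -22, 3, 4)
= 4


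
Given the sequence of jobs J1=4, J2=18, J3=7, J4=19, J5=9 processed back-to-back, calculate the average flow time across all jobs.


Completion times:
  J1: completes at 4
  J2: completes at 22
  J3: completes at 29
  J4: completes at 48
  J5: completes at 57
Sum = 160
Average = 160/5
= 32.00


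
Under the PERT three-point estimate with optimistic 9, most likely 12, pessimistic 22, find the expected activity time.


te = (o + 4m + p) / 6
= (9 + 4×12 + 22) / 6
= (9 + 48 + 22) / 6
= 79 / 6
= 13.17


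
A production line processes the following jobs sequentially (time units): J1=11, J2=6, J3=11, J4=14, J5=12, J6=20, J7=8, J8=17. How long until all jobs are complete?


Sequential makespan: sum all processing times
= 11 + 6 + 11 + 14 + 12 + 20 + 8 + 17
= 99 time units


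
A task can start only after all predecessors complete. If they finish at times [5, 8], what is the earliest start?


ES = max of all predecessor completion times
Predecessors: [5, 8]
ES = max(5, 8)
= 8


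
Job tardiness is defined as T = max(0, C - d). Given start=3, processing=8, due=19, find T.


Completion = start + processing = 3 + 8 = 11
Tardiness = max(0, C - d) = max(0, 11 - 19)
= max(0, -8)
= 0


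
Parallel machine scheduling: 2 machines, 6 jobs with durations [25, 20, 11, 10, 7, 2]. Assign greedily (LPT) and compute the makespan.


Jobs (LPT sorted): [25, 20, 11, 10, 7, 2]
Machines: 2
  J=25 → Machine 1 (load: 0+25=25)
  J=20 → Machine 2 (load: 0+20=20)
  J=11 → Machine 2 (load: 20+11=31)
  J=10 → Machine 1 (load: 25+10=35)
  J=7 → Machine 2 (load: 31+7=38)
  J=2 → Machine 1 (load: 35+2=37)
Machine loads: [37, 38]
Makespan = max = 38 time units


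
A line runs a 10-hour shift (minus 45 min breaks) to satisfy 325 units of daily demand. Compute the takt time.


Available = 10×60 - 45 = 555 min
Takt time = 555 / 325
= 1.71 min/unit


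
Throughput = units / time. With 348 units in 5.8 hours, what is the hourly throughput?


Throughput = units / time
= 348 / 5.8
= 60.0 units/hour


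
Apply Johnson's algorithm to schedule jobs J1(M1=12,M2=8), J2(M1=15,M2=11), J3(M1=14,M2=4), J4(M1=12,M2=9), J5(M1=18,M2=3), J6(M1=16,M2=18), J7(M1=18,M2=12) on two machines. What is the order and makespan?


Johnson's rule:
Group 1 (M1≤M2, sort by M1): ['J6']
Group 2 (M1>M2, sort desc M2): ['J7', 'J2', 'J4', 'J1', 'J3', 'J5']
Sequence: J6 → J7 → J2 → J4 → J1 → J3 → J5
Makespan calculation:
  J6: M1 done=16, M2 done=34
  J7: M1 done=34, M2 done=46
  J2: M1 done=49, M2 done=60
  J4: M1 done=61, M2 done=70
  J1: M1 done=73, M2 done=81
  J3: M1 done=87, M2 done=91
  J5: M1 done=105, M2 done=108
= Sequence: J6 → J7 → J2 → J4 → J1 → J3 → J5, Makespan: 108


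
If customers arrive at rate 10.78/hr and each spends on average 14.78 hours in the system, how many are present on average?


Little's law: L = λ × W
= 10.78 × 14.78
= 159.33


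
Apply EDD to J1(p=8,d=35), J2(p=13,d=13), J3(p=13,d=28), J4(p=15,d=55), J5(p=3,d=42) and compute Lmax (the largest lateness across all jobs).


EDD order: J2 → J3 → J1 → J5 → J4
Completion and lateness:
  J2: C=13, d=13, L=13-13=0
  J3: C=26, d=28, L=26-28=-2
  J1: C=34, d=35, L=34-35=-1
  J5: C=37, d=42, L=37-42=-5
  J4: C=52, d=55, L=52-55=-3
Lmax = max(0, -2, -1, -5, -3)
= 0


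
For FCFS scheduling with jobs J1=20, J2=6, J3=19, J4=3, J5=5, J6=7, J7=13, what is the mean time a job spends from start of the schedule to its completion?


Completion times:
  J1: completes at 20
  J2: completes at 26
  J3: completes at 45
  J4: completes at 48
  J5: completes at 53
  J6: completes at 60
  J7: completes at 73
Sum = 325
Average = 325/7
= 46.43


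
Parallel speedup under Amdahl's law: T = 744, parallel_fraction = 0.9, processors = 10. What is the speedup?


Amdahl's law: T_p = T × ((1-p) + p/N)
= 744 × ((1-0.9) + 0.9/10)
= 744 × (0.10 + 0.0900)
= 744 × 0.1900
= 141.36
Speedup = 744/141.36
= 5.26×
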